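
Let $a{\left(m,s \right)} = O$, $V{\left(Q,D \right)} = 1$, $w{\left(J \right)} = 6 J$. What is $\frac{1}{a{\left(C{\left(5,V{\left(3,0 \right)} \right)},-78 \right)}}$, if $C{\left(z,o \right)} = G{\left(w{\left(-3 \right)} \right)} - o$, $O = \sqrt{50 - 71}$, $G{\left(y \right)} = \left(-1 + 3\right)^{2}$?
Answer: $- \frac{i \sqrt{21}}{21} \approx - 0.21822 i$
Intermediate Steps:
$G{\left(y \right)} = 4$ ($G{\left(y \right)} = 2^{2} = 4$)
$O = i \sqrt{21}$ ($O = \sqrt{-21} = i \sqrt{21} \approx 4.5826 i$)
$C{\left(z,o \right)} = 4 - o$
$a{\left(m,s \right)} = i \sqrt{21}$
$\frac{1}{a{\left(C{\left(5,V{\left(3,0 \right)} \right)},-78 \right)}} = \frac{1}{i \sqrt{21}} = - \frac{i \sqrt{21}}{21}$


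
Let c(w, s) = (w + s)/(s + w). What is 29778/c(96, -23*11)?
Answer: 29778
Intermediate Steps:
c(w, s) = 1 (c(w, s) = (s + w)/(s + w) = 1)
29778/c(96, -23*11) = 29778/1 = 29778*1 = 29778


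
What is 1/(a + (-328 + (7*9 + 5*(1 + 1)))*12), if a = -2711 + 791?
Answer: -1/4980 ≈ -0.00020080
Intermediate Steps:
a = -1920
1/(a + (-328 + (7*9 + 5*(1 + 1)))*12) = 1/(-1920 + (-328 + (7*9 + 5*(1 + 1)))*12) = 1/(-1920 + (-328 + (63 + 5*2))*12) = 1/(-1920 + (-328 + (63 + 10))*12) = 1/(-1920 + (-328 + 73)*12) = 1/(-1920 - 255*12) = 1/(-1920 - 3060) = 1/(-4980) = -1/4980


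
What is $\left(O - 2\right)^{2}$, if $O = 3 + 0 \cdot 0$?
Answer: $1$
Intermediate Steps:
$O = 3$ ($O = 3 + 0 = 3$)
$\left(O - 2\right)^{2} = \left(3 - 2\right)^{2} = 1^{2} = 1$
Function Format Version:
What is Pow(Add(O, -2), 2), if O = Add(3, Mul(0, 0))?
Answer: 1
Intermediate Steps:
O = 3 (O = Add(3, 0) = 3)
Pow(Add(O, -2), 2) = Pow(Add(3, -2), 2) = Pow(1, 2) = 1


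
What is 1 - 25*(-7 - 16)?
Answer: 576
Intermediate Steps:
1 - 25*(-7 - 16) = 1 - 25*(-23) = 1 + 575 = 576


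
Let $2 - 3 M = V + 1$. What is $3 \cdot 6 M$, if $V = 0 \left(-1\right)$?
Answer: $6$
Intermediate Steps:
$V = 0$
$M = \frac{1}{3}$ ($M = \frac{2}{3} - \frac{0 + 1}{3} = \frac{2}{3} - \frac{1}{3} = \frac{1}{3} \approx 0.33333$)
$3 \cdot 6 M = 3 \cdot 6 \cdot \frac{1}{3} = 18 \cdot \frac{1}{3} = 6$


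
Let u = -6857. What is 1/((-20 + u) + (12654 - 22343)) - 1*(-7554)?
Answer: 125139563/16566 ≈ 7554.0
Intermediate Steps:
1/((-20 + u) + (12654 - 22343)) - 1*(-7554) = 1/((-20 - 6857) + (12654 - 22343)) - 1*(-7554) = 1/(-6877 - 9689) + 7554 = 1/(-16566) + 7554 = -1/16566 + 7554 = 125139563/16566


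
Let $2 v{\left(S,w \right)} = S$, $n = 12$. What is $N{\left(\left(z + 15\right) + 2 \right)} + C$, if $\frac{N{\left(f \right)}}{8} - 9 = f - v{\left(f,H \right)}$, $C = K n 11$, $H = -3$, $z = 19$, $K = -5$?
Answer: $-444$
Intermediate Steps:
$v{\left(S,w \right)} = \frac{S}{2}$
$C = -660$ ($C = \left(-5\right) 12 \cdot 11 = \left(-60\right) 11 = -660$)
$N{\left(f \right)} = 72 + 4 f$ ($N{\left(f \right)} = 72 + 8 \left(f - \frac{f}{2}\right) = 72 + 8 \frac{f}{2} = 72 + 4 f$)
$N{\left(\left(z + 15\right) + 2 \right)} + C = \left(72 + 4 \left(\left(19 + 15\right) + 2\right)\right) - 660 = \left(72 + 4 \left(34 + 2\right)\right) - 660 = \left(72 + 4 \cdot 36\right) - 660 = \left(72 + 144\right) - 660 = 216 - 660 = -444$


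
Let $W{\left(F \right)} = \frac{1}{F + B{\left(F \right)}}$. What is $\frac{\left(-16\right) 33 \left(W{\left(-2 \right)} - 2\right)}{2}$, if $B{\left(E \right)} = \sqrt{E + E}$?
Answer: $594 + 66 i \approx 594.0 + 66.0 i$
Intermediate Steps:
$B{\left(E \right)} = \sqrt{2} \sqrt{E}$ ($B{\left(E \right)} = \sqrt{2 E} = \sqrt{2} \sqrt{E}$)
$W{\left(F \right)} = \frac{1}{F + \sqrt{2} \sqrt{F}}$
$\frac{\left(-16\right) 33 \left(W{\left(-2 \right)} - 2\right)}{2} = \frac{\left(-16\right) 33 \left(\frac{1}{-2 + \sqrt{2} \sqrt{-2}} - 2\right)}{2} = - 528 \left(\frac{1}{-2 + \sqrt{2} i \sqrt{2}} - 2\right) \frac{1}{2} = - 528 \left(\frac{1}{-2 + 2 i} - 2\right) \frac{1}{2} = - 528 \left(\frac{-2 - 2 i}{8} - 2\right) \frac{1}{2} = - 528 \left(-2 + \frac{-2 - 2 i}{8}\right) \frac{1}{2} = \left(1056 - 66 \left(-2 - 2 i\right)\right) \frac{1}{2} = 528 - 33 \left(-2 - 2 i\right)$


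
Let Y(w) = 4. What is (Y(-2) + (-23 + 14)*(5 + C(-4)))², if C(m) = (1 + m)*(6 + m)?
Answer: 169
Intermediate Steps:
(Y(-2) + (-23 + 14)*(5 + C(-4)))² = (4 + (-23 + 14)*(5 + (6 + (-4)² + 7*(-4))))² = (4 - 9*(5 + (6 + 16 - 28)))² = (4 - 9*(5 - 6))² = (4 - 9*(-1))² = (4 + 9)² = 13² = 169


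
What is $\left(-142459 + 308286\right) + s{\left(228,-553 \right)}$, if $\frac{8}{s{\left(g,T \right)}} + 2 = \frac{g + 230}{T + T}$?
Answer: $\frac{221374621}{1335} \approx 1.6582 \cdot 10^{5}$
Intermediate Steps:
$s{\left(g,T \right)} = \frac{8}{-2 + \frac{230 + g}{2 T}}$ ($s{\left(g,T \right)} = \frac{8}{-2 + \frac{g + 230}{T + T}} = \frac{8}{-2 + \frac{230 + g}{2 T}}$)
$\left(-142459 + 308286\right) + s{\left(228,-553 \right)} = \left(-142459 + 308286\right) + 16 \left(-553\right) \frac{1}{230 + 228 - -2212} = 165827 + 16 \left(-553\right) \frac{1}{230 + 228 + 2212} = 165827 + 16 \left(-553\right) \frac{1}{2670} = 165827 - \frac{4424}{1335} = \frac{221374621}{1335}$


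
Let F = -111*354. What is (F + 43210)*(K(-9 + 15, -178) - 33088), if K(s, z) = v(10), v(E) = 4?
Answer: -129556944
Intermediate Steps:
K(s, z) = 4
F = -39294
(F + 43210)*(K(-9 + 15, -178) - 33088) = (-39294 + 43210)*(4 - 33088) = 3916*(-33084) = -129556944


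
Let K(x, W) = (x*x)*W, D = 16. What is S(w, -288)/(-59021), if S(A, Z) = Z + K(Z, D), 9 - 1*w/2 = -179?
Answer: -1326816/59021 ≈ -22.480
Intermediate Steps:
w = 376 (w = 18 - 2*(-179) = 18 + 358 = 376)
K(x, W) = W*x² (K(x, W) = x²*W = W*x²)
S(A, Z) = Z + 16*Z²
S(w, -288)/(-59021) = -288*(1 + 16*(-288))/(-59021) = -288*(1 - 4608)*(-1/59021) = -288*(-4607)*(-1/59021) = 1326816*(-1/59021) = -1326816/59021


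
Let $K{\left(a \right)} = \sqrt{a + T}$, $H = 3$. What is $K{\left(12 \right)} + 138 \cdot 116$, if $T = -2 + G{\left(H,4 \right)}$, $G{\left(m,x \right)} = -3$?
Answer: $16008 + \sqrt{7} \approx 16011.0$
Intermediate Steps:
$T = -5$ ($T = -2 - 3 = -5$)
$K{\left(a \right)} = \sqrt{-5 + a}$ ($K{\left(a \right)} = \sqrt{a - 5} = \sqrt{-5 + a}$)
$K{\left(12 \right)} + 138 \cdot 116 = \sqrt{-5 + 12} + 138 \cdot 116 = \sqrt{7} + 16008 = 16008 + \sqrt{7}$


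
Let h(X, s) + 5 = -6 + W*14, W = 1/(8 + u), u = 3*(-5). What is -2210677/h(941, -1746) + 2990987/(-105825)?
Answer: 233906010694/1375725 ≈ 1.7002e+5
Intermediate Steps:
u = -15
W = -⅐ (W = 1/(8 - 15) = 1/(-7) = -⅐ ≈ -0.14286)
h(X, s) = -13 (h(X, s) = -5 + (-6 - ⅐*14) = -5 + (-6 - 2) = -5 - 8 = -13)
-2210677/h(941, -1746) + 2990987/(-105825) = -2210677/(-13) + 2990987/(-105825) = -2210677*(-1/13) + 2990987*(-1/105825) = 2210677/13 - 2990987/105825 = 233906010694/1375725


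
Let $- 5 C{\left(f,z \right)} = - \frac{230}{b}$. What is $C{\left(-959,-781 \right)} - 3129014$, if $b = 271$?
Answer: $- \frac{847962748}{271} \approx -3.129 \cdot 10^{6}$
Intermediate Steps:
$C{\left(f,z \right)} = \frac{46}{271}$ ($C{\left(f,z \right)} = - \frac{\left(-230\right) \frac{1}{271}}{5} = \left(- \frac{1}{5}\right) \left(- \frac{230}{271}\right) = \frac{46}{271}$)
$C{\left(-959,-781 \right)} - 3129014 = \frac{46}{271} - 3129014 = - \frac{847962748}{271}$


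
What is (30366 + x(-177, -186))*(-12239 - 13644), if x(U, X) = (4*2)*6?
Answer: -787205562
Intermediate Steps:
x(U, X) = 48 (x(U, X) = 8*6 = 48)
(30366 + x(-177, -186))*(-12239 - 13644) = (30366 + 48)*(-12239 - 13644) = 30414*(-25883) = -787205562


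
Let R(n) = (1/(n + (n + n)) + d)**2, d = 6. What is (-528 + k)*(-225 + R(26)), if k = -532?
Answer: 304468835/1521 ≈ 2.0018e+5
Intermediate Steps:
R(n) = (6 + 1/(3*n))**2 (R(n) = (1/(n + (n + n)) + 6)**2 = (1/(n + 2*n) + 6)**2 = (1/(3*n) + 6)**2 = (6 + 1/(3*n))**2)
(-528 + k)*(-225 + R(26)) = (-528 - 532)*(-225 + (1/9)*(1 + 18*26)**2/26**2) = -1060*(-225 + (1/9)*(1/676)*(1 + 468)**2) = -1060*(-225 + (1/9)*(1/676)*469**2) = -1060*(-225 + (1/9)*(1/676)*219961) = -1060*(-225 + 219961/6084) = -1060*(-1148939/6084) = 304468835/1521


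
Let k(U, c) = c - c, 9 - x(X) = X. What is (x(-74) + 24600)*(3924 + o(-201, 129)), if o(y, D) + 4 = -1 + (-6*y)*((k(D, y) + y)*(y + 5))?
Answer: 1172824963085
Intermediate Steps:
x(X) = 9 - X
k(U, c) = 0
o(y, D) = -5 - 6*y**2*(5 + y) (o(y, D) = -4 + (-1 + (-6*y)*((0 + y)*(y + 5))) = -4 + (-1 + (-6*y)*(y*(5 + y))) = -4 + (-1 - 6*y**2*(5 + y)) = -5 - 6*y**2*(5 + y))
(x(-74) + 24600)*(3924 + o(-201, 129)) = ((9 - 1*(-74)) + 24600)*(3924 + (-5 - 30*(-201)**2 - 6*(-201)**3)) = ((9 + 74) + 24600)*(3924 + (-5 - 30*40401 - 6*(-8120601))) = (83 + 24600)*(3924 + (-5 - 1212030 + 48723606)) = 24683*(3924 + 47511571) = 24683*47515495 = 1172824963085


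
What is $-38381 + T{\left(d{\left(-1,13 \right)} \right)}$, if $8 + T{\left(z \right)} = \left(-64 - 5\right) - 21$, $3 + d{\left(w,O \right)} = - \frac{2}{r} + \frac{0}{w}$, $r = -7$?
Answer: $-38479$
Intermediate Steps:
$d{\left(w,O \right)} = - \frac{19}{7}$ ($d{\left(w,O \right)} = -3 + \left(- \frac{2}{-7} + \frac{0}{w}\right) = -3 + \left(\left(-2\right) \left(- \frac{1}{7}\right) + 0\right) = -3 + \left(\frac{2}{7} + 0\right) = -3 + \frac{2}{7} = - \frac{19}{7}$)
$T{\left(z \right)} = -98$ ($T{\left(z \right)} = -8 - 90 = -98$)
$-38381 + T{\left(d{\left(-1,13 \right)} \right)} = -38381 - 98 = -38479$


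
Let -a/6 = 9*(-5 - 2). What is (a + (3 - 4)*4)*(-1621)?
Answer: -606254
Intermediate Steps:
a = 378 (a = -54*(-5 - 2) = -54*(-7) = -6*(-63) = 378)
(a + (3 - 4)*4)*(-1621) = (378 + (3 - 4)*4)*(-1621) = (378 - 1*4)*(-1621) = (378 - 4)*(-1621) = 374*(-1621) = -606254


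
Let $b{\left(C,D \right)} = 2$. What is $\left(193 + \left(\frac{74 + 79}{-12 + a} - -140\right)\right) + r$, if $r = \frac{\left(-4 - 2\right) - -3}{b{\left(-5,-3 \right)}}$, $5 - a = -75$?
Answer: $\frac{1335}{4} \approx 333.75$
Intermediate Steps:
$a = 80$ ($a = 5 - -75 = 5 + 75 = 80$)
$r = - \frac{3}{2}$ ($r = \frac{\left(-4 - 2\right) - -3}{2} = \frac{\left(-4 - 2\right) + 3}{2} = \frac{-6 + 3}{2} = \frac{1}{2} \left(-3\right) = - \frac{3}{2} \approx -1.5$)
$\left(193 + \left(\frac{74 + 79}{-12 + a} - -140\right)\right) + r = \left(193 + \left(\frac{74 + 79}{-12 + 80} - -140\right)\right) - \frac{3}{2} = \left(193 + \left(\frac{153}{68} + 140\right)\right) - \frac{3}{2} = \left(193 + \left(153 \cdot \frac{1}{68} + 140\right)\right) - \frac{3}{2} = \left(193 + \left(\frac{9}{4} + 140\right)\right) - \frac{3}{2} = \left(193 + \frac{569}{4}\right) - \frac{3}{2} = \frac{1341}{4} - \frac{3}{2} = \frac{1335}{4}$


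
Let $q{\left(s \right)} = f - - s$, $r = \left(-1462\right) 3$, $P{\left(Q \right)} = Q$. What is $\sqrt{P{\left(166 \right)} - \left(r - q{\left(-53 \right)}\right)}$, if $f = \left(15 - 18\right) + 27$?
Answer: $\sqrt{4523} \approx 67.253$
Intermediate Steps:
$f = 24$ ($f = -3 + 27 = 24$)
$r = -4386$
$q{\left(s \right)} = 24 + s$ ($q{\left(s \right)} = 24 - - s = 24 + s$)
$\sqrt{P{\left(166 \right)} - \left(r - q{\left(-53 \right)}\right)} = \sqrt{166 + \left(\left(24 - 53\right) - -4386\right)} = \sqrt{166 + \left(-29 + 4386\right)} = \sqrt{166 + 4357} = \sqrt{4523}$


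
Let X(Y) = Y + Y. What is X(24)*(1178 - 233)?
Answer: 45360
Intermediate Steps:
X(Y) = 2*Y
X(24)*(1178 - 233) = (2*24)*(1178 - 233) = 48*945 = 45360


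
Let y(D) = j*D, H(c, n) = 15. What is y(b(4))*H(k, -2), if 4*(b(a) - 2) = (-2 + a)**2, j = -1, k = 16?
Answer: -45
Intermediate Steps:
b(a) = 2 + (-2 + a)**2/4
y(D) = -D
y(b(4))*H(k, -2) = -(2 + (-2 + 4)**2/4)*15 = -(2 + (1/4)*2**2)*15 = -(2 + (1/4)*4)*15 = -(2 + 1)*15 = -1*3*15 = -3*15 = -45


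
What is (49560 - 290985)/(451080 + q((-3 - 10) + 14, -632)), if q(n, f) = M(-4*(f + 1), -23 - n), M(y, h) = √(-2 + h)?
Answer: -54450994500/101736583213 + 241425*I*√26/203473166426 ≈ -0.53522 + 6.0501e-6*I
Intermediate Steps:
q(n, f) = √(-25 - n) (q(n, f) = √(-2 + (-23 - n)) = √(-25 - n))
(49560 - 290985)/(451080 + q((-3 - 10) + 14, -632)) = (49560 - 290985)/(451080 + √(-25 - ((-3 - 10) + 14))) = -241425/(451080 + √(-25 - (-13 + 14))) = -241425/(451080 + √(-25 - 1*1)) = -241425/(451080 + √(-25 - 1)) = -241425/(451080 + √(-26)) = -241425/(451080 + I*√26)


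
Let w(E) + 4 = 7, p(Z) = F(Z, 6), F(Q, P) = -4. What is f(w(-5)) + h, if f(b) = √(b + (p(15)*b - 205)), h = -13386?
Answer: -13386 + I*√214 ≈ -13386.0 + 14.629*I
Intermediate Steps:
p(Z) = -4
w(E) = 3 (w(E) = -4 + 7 = 3)
f(b) = √(-205 - 3*b) (f(b) = √(b + (-4*b - 205)) = √(b + (-205 - 4*b)) = √(-205 - 3*b))
f(w(-5)) + h = √(-205 - 3*3) - 13386 = √(-205 - 9) - 13386 = √(-214) - 13386 = I*√214 - 13386 = -13386 + I*√214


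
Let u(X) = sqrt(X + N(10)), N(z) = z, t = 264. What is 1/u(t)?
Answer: sqrt(274)/274 ≈ 0.060412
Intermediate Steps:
u(X) = sqrt(10 + X) (u(X) = sqrt(X + 10) = sqrt(10 + X))
1/u(t) = 1/(sqrt(10 + 264)) = 1/(sqrt(274)) = sqrt(274)/274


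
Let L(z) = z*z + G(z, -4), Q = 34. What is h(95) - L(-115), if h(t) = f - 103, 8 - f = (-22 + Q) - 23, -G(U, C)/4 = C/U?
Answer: -1530519/115 ≈ -13309.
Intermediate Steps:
G(U, C) = -4*C/U
f = 19 (f = 8 - ((-22 + 34) - 23) = 8 - (12 - 23) = 8 - 1*(-11) = 8 + 11 = 19)
h(t) = -84 (h(t) = 19 - 103 = -84)
L(z) = z² + 16/z (L(z) = z*z - 4*(-4)/z = z² + 16/z)
h(95) - L(-115) = -84 - (16 + (-115)³)/(-115) = -84 - (-1)*(16 - 1520875)/115 = -84 - (-1)*(-1520859)/115 = -84 - 1*1520859/115 = -84 - 1520859/115 = -1530519/115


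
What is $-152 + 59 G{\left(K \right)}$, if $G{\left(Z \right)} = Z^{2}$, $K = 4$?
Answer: $792$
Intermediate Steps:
$-152 + 59 G{\left(K \right)} = -152 + 59 \cdot 4^{2} = -152 + 59 \cdot 16 = -152 + 944 = 792$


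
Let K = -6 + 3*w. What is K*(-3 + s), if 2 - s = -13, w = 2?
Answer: 0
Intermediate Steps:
s = 15 (s = 2 - 1*(-13) = 2 + 13 = 15)
K = 0 (K = -6 + 3*2 = -6 + 6 = 0)
K*(-3 + s) = 0*(-3 + 15) = 0*12 = 0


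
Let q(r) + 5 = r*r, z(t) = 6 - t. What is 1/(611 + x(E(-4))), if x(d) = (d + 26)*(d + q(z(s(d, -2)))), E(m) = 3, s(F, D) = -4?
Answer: 1/3453 ≈ 0.00028960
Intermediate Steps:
q(r) = -5 + r² (q(r) = -5 + r*r = -5 + r²)
x(d) = (26 + d)*(95 + d) (x(d) = (d + 26)*(d + (-5 + (6 - 1*(-4))²)) = (26 + d)*(d + (-5 + (6 + 4)²)) = (26 + d)*(d + (-5 + 10²)) = (26 + d)*(d + (-5 + 100)) = (26 + d)*(d + 95) = (26 + d)*(95 + d))
1/(611 + x(E(-4))) = 1/(611 + (2470 + 3² + 121*3)) = 1/(611 + (2470 + 9 + 363)) = 1/(611 + 2842) = 1/3453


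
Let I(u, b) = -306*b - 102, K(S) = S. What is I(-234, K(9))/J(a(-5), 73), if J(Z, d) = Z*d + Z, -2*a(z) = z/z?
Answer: 2856/37 ≈ 77.189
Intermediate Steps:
a(z) = -1/2 (a(z) = -z/(2*z) = -1/2*1 = -1/2)
J(Z, d) = Z + Z*d
I(u, b) = -102 - 306*b
I(-234, K(9))/J(a(-5), 73) = (-102 - 306*9)/((-(1 + 73)/2)) = (-102 - 2754)/((-1/2*74)) = -2856/(-37) = -2856*(-1/37) = 2856/37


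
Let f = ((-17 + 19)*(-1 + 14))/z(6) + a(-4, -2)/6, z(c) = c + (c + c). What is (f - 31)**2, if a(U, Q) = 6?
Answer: 66049/81 ≈ 815.42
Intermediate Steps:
z(c) = 3*c (z(c) = c + 2*c = 3*c)
f = 22/9 (f = ((-17 + 19)*(-1 + 14))/((3*6)) + 6/6 = (2*13)/18 + 6*(1/6) = 26*(1/18) + 1 = 13/9 + 1 = 22/9 ≈ 2.4444)
(f - 31)**2 = (22/9 - 31)**2 = (-257/9)**2 = 66049/81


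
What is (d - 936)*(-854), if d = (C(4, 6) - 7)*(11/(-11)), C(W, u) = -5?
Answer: 789096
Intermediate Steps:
d = 12 (d = (-5 - 7)*(11/(-11)) = -132*(-1)/11 = -12*(-1) = 12)
(d - 936)*(-854) = (12 - 936)*(-854) = -924*(-854) = 789096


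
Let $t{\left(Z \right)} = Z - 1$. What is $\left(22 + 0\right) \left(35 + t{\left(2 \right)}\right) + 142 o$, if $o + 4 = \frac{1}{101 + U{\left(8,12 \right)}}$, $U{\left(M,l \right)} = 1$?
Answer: $\frac{11495}{51} \approx 225.39$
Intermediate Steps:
$t{\left(Z \right)} = -1 + Z$
$o = - \frac{407}{102}$ ($o = -4 + \frac{1}{101 + 1} = -4 + \frac{1}{102} = - \frac{407}{102} \approx -3.9902$)
$\left(22 + 0\right) \left(35 + t{\left(2 \right)}\right) + 142 o = \left(22 + 0\right) \left(35 + \left(-1 + 2\right)\right) + 142 \left(- \frac{407}{102}\right) = 22 \left(35 + 1\right) - \frac{28897}{51} = 22 \cdot 36 - \frac{28897}{51} = 792 - \frac{28897}{51} = \frac{11495}{51}$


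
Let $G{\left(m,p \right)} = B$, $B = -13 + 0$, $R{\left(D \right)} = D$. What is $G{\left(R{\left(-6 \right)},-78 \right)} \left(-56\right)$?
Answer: $728$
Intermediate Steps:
$B = -13$
$G{\left(m,p \right)} = -13$
$G{\left(R{\left(-6 \right)},-78 \right)} \left(-56\right) = \left(-13\right) \left(-56\right) = 728$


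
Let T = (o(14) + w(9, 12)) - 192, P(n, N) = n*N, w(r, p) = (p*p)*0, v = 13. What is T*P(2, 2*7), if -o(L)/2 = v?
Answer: -6104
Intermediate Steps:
o(L) = -26 (o(L) = -2*13 = -26)
w(r, p) = 0 (w(r, p) = p²*0 = 0)
P(n, N) = N*n
T = -218 (T = (-26 + 0) - 192 = -26 - 192 = -218)
T*P(2, 2*7) = -218*2*7*2 = -3052*2 = -218*28 = -6104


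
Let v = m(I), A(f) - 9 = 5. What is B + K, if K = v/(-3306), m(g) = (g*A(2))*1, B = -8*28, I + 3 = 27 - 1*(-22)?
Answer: -370594/1653 ≈ -224.19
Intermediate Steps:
I = 46 (I = -3 + (27 - 1*(-22)) = -3 + (27 + 22) = -3 + 49 = 46)
A(f) = 14 (A(f) = 9 + 5 = 14)
B = -224
m(g) = 14*g (m(g) = (g*14)*1 = (14*g)*1 = 14*g)
v = 644 (v = 14*46 = 644)
K = -322/1653 (K = 644/(-3306) = 644*(-1/3306) = -322/1653 ≈ -0.19480)
B + K = -224 - 322/1653 = -370594/1653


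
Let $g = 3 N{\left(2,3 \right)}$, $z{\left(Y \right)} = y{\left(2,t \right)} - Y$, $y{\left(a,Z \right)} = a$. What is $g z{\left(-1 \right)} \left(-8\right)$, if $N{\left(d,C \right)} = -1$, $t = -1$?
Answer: $72$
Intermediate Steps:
$z{\left(Y \right)} = 2 - Y$
$g = -3$ ($g = 3 \left(-1\right) = -3$)
$g z{\left(-1 \right)} \left(-8\right) = - 3 \left(2 - -1\right) \left(-8\right) = - 3 \left(2 + 1\right) \left(-8\right) = - 3 \cdot 3 \left(-8\right) = \left(-3\right) \left(-24\right) = 72$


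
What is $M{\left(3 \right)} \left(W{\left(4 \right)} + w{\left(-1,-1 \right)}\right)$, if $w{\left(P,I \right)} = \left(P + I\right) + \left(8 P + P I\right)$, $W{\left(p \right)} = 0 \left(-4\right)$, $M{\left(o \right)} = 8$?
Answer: $-72$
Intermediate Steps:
$W{\left(p \right)} = 0$
$w{\left(P,I \right)} = I + 9 P + I P$ ($w{\left(P,I \right)} = \left(I + P\right) + \left(8 P + I P\right) = I + 9 P + I P$)
$M{\left(3 \right)} \left(W{\left(4 \right)} + w{\left(-1,-1 \right)}\right) = 8 \left(0 - 9\right) = 8 \left(-9\right) = -72$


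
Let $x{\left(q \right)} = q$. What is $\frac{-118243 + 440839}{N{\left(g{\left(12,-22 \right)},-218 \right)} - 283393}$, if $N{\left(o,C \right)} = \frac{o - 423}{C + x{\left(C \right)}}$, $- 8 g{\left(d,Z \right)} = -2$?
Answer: $- \frac{562607424}{494235701} \approx -1.1383$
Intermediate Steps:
$g{\left(d,Z \right)} = \frac{1}{4}$ ($g{\left(d,Z \right)} = \left(- \frac{1}{8}\right) \left(-2\right) = \frac{1}{4}$)
$N{\left(o,C \right)} = \frac{-423 + o}{2 C}$ ($N{\left(o,C \right)} = \frac{o - 423}{C + C} = \frac{-423 + o}{2 C}$)
$\frac{-118243 + 440839}{N{\left(g{\left(12,-22 \right)},-218 \right)} - 283393} = \frac{-118243 + 440839}{\frac{-423 + \frac{1}{4}}{2 \left(-218\right)} - 283393} = \frac{322596}{\frac{1}{2} \left(- \frac{1}{218}\right) \left(- \frac{1691}{4}\right) - 283393} = \frac{322596}{\frac{1691}{1744} - 283393} = \frac{322596}{- \frac{494235701}{1744}} = 322596 \left(- \frac{1744}{494235701}\right) = - \frac{562607424}{494235701}$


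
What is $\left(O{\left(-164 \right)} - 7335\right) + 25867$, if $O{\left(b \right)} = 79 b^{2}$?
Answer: $2143316$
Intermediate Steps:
$\left(O{\left(-164 \right)} - 7335\right) + 25867 = \left(79 \left(-164\right)^{2} - 7335\right) + 25867 = \left(79 \cdot 26896 - 7335\right) + 25867 = \left(2124784 - 7335\right) + 25867 = 2117449 + 25867 = 2143316$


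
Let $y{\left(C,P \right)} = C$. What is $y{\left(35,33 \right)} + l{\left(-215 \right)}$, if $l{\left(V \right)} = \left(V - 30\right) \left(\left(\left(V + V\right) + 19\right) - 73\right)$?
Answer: $118615$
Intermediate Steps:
$l{\left(V \right)} = \left(-54 + 2 V\right) \left(-30 + V\right)$ ($l{\left(V \right)} = \left(-30 + V\right) \left(\left(2 V + 19\right) - 73\right) = \left(-30 + V\right) \left(\left(19 + 2 V\right) - 73\right) = \left(-30 + V\right) \left(-54 + 2 V\right) = \left(-54 + 2 V\right) \left(-30 + V\right)$)
$y{\left(35,33 \right)} + l{\left(-215 \right)} = 35 + \left(1620 - -24510 + 2 \left(-215\right)^{2}\right) = 35 + \left(1620 + 24510 + 2 \cdot 46225\right) = 35 + \left(1620 + 24510 + 92450\right) = 35 + 118580 = 118615$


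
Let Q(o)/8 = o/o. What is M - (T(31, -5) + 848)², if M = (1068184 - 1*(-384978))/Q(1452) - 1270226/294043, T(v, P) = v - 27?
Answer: -640146983409/1176172 ≈ -5.4426e+5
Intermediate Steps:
Q(o) = 8 (Q(o) = 8*(o/o) = 8*1 = 8)
T(v, P) = -27 + v
M = 213640976079/1176172 (M = (1068184 - 1*(-384978))/8 - 1270226/294043 = (1068184 + 384978)*(⅛) - 1270226*1/294043 = 1453162*(⅛) - 1270226/294043 = 726581/4 - 1270226/294043 = 213640976079/1176172 ≈ 1.8164e+5)
M - (T(31, -5) + 848)² = 213640976079/1176172 - ((-27 + 31) + 848)² = 213640976079/1176172 - (4 + 848)² = 213640976079/1176172 - 1*852² = 213640976079/1176172 - 1*725904 = 213640976079/1176172 - 725904 = -640146983409/1176172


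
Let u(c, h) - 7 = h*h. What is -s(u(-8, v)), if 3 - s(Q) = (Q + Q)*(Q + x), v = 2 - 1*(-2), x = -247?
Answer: -10307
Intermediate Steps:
v = 4 (v = 2 + 2 = 4)
u(c, h) = 7 + h² (u(c, h) = 7 + h*h = 7 + h²)
s(Q) = 3 - 2*Q*(-247 + Q) (s(Q) = 3 - (Q + Q)*(Q - 247) = 3 - 2*Q*(-247 + Q))
-s(u(-8, v)) = -(3 - 2*(7 + 4²)² + 494*(7 + 4²)) = -(3 - 2*(7 + 16)² + 494*(7 + 16)) = -(3 - 2*23² + 494*23) = -(3 - 2*529 + 11362) = -(3 - 1058 + 11362) = -1*10307 = -10307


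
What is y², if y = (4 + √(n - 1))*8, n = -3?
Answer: 768 + 1024*I ≈ 768.0 + 1024.0*I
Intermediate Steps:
y = 32 + 16*I (y = (4 + √(-3 - 1))*8 = (4 + √(-4))*8 = (4 + 2*I)*8 = 32 + 16*I ≈ 32.0 + 16.0*I)
y² = (32 + 16*I)²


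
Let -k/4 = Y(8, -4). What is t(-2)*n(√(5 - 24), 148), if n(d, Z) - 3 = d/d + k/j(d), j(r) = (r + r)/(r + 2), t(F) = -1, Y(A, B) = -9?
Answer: -22 + 36*I*√19/19 ≈ -22.0 + 8.259*I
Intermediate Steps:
k = 36 (k = -4*(-9) = 36)
j(r) = 2*r/(2 + r) (j(r) = (2*r)/(2 + r) = 2*r/(2 + r))
n(d, Z) = 4 + 18*(2 + d)/d (n(d, Z) = 3 + (d/d + 36/((2*d/(2 + d)))) = 3 + (1 + 36*((2 + d)/(2*d))) = 3 + (1 + 18*(2 + d)/d) = 4 + 18*(2 + d)/d)
t(-2)*n(√(5 - 24), 148) = -(22 + 36/(√(5 - 24))) = -(22 + 36/(√(-19))) = -(22 + 36/((I*√19))) = -(22 + 36*(-I*√19/19)) = -(22 - 36*I*√19/19) = -22 + 36*I*√19/19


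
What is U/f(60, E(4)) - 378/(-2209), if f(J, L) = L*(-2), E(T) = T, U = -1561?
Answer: 3451273/17672 ≈ 195.30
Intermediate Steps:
f(J, L) = -2*L
U/f(60, E(4)) - 378/(-2209) = -1561/((-2*4)) - 378/(-2209) = -1561/(-8) - 378*(-1/2209) = -1561*(-⅛) + 378/2209 = 1561/8 + 378/2209 = 3451273/17672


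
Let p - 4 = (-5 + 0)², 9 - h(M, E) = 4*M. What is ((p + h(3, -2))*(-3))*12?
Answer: -936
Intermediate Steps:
h(M, E) = 9 - 4*M
p = 29 (p = 4 + (-5 + 0)² = 4 + (-5)² = 4 + 25 = 29)
((p + h(3, -2))*(-3))*12 = ((29 + (9 - 4*3))*(-3))*12 = ((29 + (9 - 12))*(-3))*12 = ((29 - 3)*(-3))*12 = (26*(-3))*12 = -78*12 = -936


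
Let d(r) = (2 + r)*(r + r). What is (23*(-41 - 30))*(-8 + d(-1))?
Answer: 16330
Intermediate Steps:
d(r) = 2*r*(2 + r) (d(r) = (2 + r)*(2*r) = 2*r*(2 + r))
(23*(-41 - 30))*(-8 + d(-1)) = (23*(-41 - 30))*(-8 + 2*(-1)*(2 - 1)) = (23*(-71))*(-8 + 2*(-1)*1) = -1633*(-8 - 2) = -1633*(-10) = 16330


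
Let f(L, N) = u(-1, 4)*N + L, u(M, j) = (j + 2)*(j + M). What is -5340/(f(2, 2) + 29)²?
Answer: -5340/4489 ≈ -1.1896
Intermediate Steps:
u(M, j) = (2 + j)*(M + j)
f(L, N) = L + 18*N (f(L, N) = (4² + 2*(-1) + 2*4 - 1*4)*N + L = (16 - 2 + 8 - 4)*N + L = 18*N + L = L + 18*N)
-5340/(f(2, 2) + 29)² = -5340/((2 + 18*2) + 29)² = -5340/((2 + 36) + 29)² = -5340/(38 + 29)² = -5340/(67²) = -5340/4489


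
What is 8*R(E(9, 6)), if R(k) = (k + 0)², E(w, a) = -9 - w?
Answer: 2592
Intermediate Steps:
R(k) = k²
8*R(E(9, 6)) = 8*(-9 - 1*9)² = 8*(-9 - 9)² = 8*(-18)² = 8*324 = 2592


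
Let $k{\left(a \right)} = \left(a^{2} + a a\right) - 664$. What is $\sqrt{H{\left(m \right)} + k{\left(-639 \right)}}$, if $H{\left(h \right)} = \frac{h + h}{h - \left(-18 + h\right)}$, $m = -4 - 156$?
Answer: $\frac{\sqrt{7343642}}{3} \approx 903.3$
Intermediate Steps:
$m = -160$ ($m = -4 - 156 = -160$)
$k{\left(a \right)} = -664 + 2 a^{2}$ ($k{\left(a \right)} = \left(a^{2} + a^{2}\right) - 664 = 2 a^{2} - 664 = -664 + 2 a^{2}$)
$H{\left(h \right)} = \frac{h}{9}$ ($H{\left(h \right)} = \frac{2 h}{18} = 2 h \frac{1}{18} = \frac{h}{9}$)
$\sqrt{H{\left(m \right)} + k{\left(-639 \right)}} = \sqrt{\frac{1}{9} \left(-160\right) - \left(664 - 2 \left(-639\right)^{2}\right)} = \sqrt{- \frac{160}{9} + \left(-664 + 2 \cdot 408321\right)} = \sqrt{- \frac{160}{9} + \left(-664 + 816642\right)} = \sqrt{- \frac{160}{9} + 815978} = \sqrt{\frac{7343642}{9}} = \frac{\sqrt{7343642}}{3}$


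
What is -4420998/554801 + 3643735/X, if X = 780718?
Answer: -1430004894829/433143127118 ≈ -3.3015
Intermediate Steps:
-4420998/554801 + 3643735/X = -4420998/554801 + 3643735/780718 = -1430004894829/433143127118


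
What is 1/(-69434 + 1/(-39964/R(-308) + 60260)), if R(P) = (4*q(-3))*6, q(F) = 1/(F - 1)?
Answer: -200762/13939708705 ≈ -1.4402e-5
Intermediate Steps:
q(F) = 1/(-1 + F)
R(P) = -6 (R(P) = (4/(-1 - 3))*6 = (4/(-4))*6 = (4*(-¼))*6 = -1*6 = -6)
1/(-69434 + 1/(-39964/R(-308) + 60260)) = 1/(-69434 + 1/(-39964/(-6) + 60260)) = 1/(-69434 + 1/(-39964*(-⅙) + 60260)) = 1/(-69434 + 1/(19982/3 + 60260)) = 1/(-69434 + 1/(200762/3)) = 1/(-69434 + 3/200762) = 1/(-13939708705/200762) = -200762/13939708705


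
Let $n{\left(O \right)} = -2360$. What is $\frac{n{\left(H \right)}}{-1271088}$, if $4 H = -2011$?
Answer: $\frac{295}{158886} \approx 0.0018567$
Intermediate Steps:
$H = - \frac{2011}{4}$ ($H = \frac{1}{4} \left(-2011\right) = - \frac{2011}{4} \approx -502.75$)
$\frac{n{\left(H \right)}}{-1271088} = - \frac{2360}{-1271088} = \left(-2360\right) \left(- \frac{1}{1271088}\right) = \frac{295}{158886}$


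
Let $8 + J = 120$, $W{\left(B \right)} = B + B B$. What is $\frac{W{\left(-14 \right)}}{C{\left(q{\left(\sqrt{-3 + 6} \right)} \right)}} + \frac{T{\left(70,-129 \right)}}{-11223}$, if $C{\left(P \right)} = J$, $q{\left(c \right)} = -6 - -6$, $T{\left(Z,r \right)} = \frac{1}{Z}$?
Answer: $\frac{5106461}{3142440} \approx 1.625$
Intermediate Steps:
$q{\left(c \right)} = 0$ ($q{\left(c \right)} = -6 + 6 = 0$)
$W{\left(B \right)} = B + B^{2}$
$J = 112$ ($J = -8 + 120 = 112$)
$C{\left(P \right)} = 112$
$\frac{W{\left(-14 \right)}}{C{\left(q{\left(\sqrt{-3 + 6} \right)} \right)}} + \frac{T{\left(70,-129 \right)}}{-11223} = \frac{\left(-14\right) \left(1 - 14\right)}{112} + \frac{1}{70 \left(-11223\right)} = \left(-14\right) \left(-13\right) \frac{1}{112} + \frac{1}{70} \left(- \frac{1}{11223}\right) = 182 \cdot \frac{1}{112} - \frac{1}{785610} = \frac{13}{8} - \frac{1}{785610} = \frac{5106461}{3142440}$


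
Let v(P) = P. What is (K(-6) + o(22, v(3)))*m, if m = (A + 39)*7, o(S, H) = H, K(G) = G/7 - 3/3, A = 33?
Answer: 576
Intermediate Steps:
K(G) = -1 + G/7 (K(G) = G*(1/7) - 3*1/3 = G/7 - 1 = -1 + G/7)
m = 504 (m = (33 + 39)*7 = 72*7 = 504)
(K(-6) + o(22, v(3)))*m = ((-1 + (1/7)*(-6)) + 3)*504 = ((-1 - 6/7) + 3)*504 = (-13/7 + 3)*504 = (8/7)*504 = 576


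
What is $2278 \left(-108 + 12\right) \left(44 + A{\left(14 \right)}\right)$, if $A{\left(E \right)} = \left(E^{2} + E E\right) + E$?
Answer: $-98409600$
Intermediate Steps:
$A{\left(E \right)} = E + 2 E^{2}$ ($A{\left(E \right)} = \left(E^{2} + E^{2}\right) + E = 2 E^{2} + E = E + 2 E^{2}$)
$2278 \left(-108 + 12\right) \left(44 + A{\left(14 \right)}\right) = 2278 \left(-108 + 12\right) \left(44 + 14 \left(1 + 2 \cdot 14\right)\right) = 2278 \left(- 96 \left(44 + 14 \left(1 + 28\right)\right)\right) = 2278 \left(- 96 \left(44 + 14 \cdot 29\right)\right) = 2278 \left(- 96 \left(44 + 406\right)\right) = 2278 \left(\left(-96\right) 450\right) = 2278 \left(-43200\right) = -98409600$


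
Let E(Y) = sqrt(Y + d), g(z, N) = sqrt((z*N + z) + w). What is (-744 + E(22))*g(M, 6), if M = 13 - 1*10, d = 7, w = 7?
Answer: 2*sqrt(7)*(-744 + sqrt(29)) ≈ -3908.4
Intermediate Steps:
M = 3 (M = 13 - 10 = 3)
g(z, N) = sqrt(7 + z + N*z) (g(z, N) = sqrt((z*N + z) + 7) = sqrt((N*z + z) + 7) = sqrt((z + N*z) + 7) = sqrt(7 + z + N*z))
E(Y) = sqrt(7 + Y) (E(Y) = sqrt(Y + 7) = sqrt(7 + Y))
(-744 + E(22))*g(M, 6) = (-744 + sqrt(7 + 22))*sqrt(7 + 3 + 6*3) = (-744 + sqrt(29))*sqrt(7 + 3 + 18) = (-744 + sqrt(29))*sqrt(28) = (-744 + sqrt(29))*(2*sqrt(7)) = 2*sqrt(7)*(-744 + sqrt(29))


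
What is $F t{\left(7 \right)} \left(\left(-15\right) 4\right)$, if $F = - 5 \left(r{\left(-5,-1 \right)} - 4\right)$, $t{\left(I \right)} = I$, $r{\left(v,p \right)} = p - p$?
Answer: $-8400$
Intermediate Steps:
$r{\left(v,p \right)} = 0$
$F = 20$ ($F = - 5 \left(0 - 4\right) = \left(-5\right) \left(-4\right) = 20$)
$F t{\left(7 \right)} \left(\left(-15\right) 4\right) = 20 \cdot 7 \left(\left(-15\right) 4\right) = 140 \left(-60\right) = -8400$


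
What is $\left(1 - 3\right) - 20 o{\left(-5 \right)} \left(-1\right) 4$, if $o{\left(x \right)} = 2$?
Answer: $158$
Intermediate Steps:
$\left(1 - 3\right) - 20 o{\left(-5 \right)} \left(-1\right) 4 = \left(1 - 3\right) - 20 \cdot 2 \left(-1\right) 4 = \left(1 - 3\right) - 20 \left(\left(-2\right) 4\right) = -2 - -160 = -2 + 160 = 158$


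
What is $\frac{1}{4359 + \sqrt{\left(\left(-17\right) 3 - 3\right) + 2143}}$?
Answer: $\frac{4359}{18998792} - \frac{\sqrt{2089}}{18998792} \approx 0.00022703$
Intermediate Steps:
$\frac{1}{4359 + \sqrt{\left(\left(-17\right) 3 - 3\right) + 2143}} = \frac{1}{4359 + \sqrt{\left(-51 - 3\right) + 2143}} = \frac{1}{4359 + \sqrt{-54 + 2143}} = \frac{1}{4359 + \sqrt{2089}}$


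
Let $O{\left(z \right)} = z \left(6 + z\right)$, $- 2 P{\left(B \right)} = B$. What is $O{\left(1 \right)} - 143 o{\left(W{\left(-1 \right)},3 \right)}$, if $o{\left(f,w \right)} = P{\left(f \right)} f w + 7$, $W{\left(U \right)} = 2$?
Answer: $-136$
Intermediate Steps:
$P{\left(B \right)} = - \frac{B}{2}$
$o{\left(f,w \right)} = 7 - \frac{w f^{2}}{2}$ ($o{\left(f,w \right)} = - \frac{f}{2} f w + 7 = - \frac{f^{2}}{2} w + 7 = - \frac{w f^{2}}{2} + 7 = 7 - \frac{w f^{2}}{2}$)
$O{\left(1 \right)} - 143 o{\left(W{\left(-1 \right)},3 \right)} = 1 \left(6 + 1\right) - 143 \left(7 - \frac{3 \cdot 2^{2}}{2}\right) = 1 \cdot 7 - 143 \left(7 - \frac{3}{2} \cdot 4\right) = 7 - 143 \left(7 - 6\right) = 7 - 143 = -136$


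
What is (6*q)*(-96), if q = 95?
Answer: -54720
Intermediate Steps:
(6*q)*(-96) = (6*95)*(-96) = 570*(-96) = -54720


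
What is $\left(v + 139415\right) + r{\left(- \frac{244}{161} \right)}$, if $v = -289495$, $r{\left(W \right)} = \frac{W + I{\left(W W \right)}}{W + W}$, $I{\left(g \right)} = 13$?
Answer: $- \frac{73240889}{488} \approx -1.5008 \cdot 10^{5}$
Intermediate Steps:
$r{\left(W \right)} = \frac{13 + W}{2 W}$ ($r{\left(W \right)} = \frac{W + 13}{W + W} = \frac{13 + W}{2 W}$)
$\left(v + 139415\right) + r{\left(- \frac{244}{161} \right)} = \left(-289495 + 139415\right) + \frac{13 - \frac{244}{161}}{2 \left(- \frac{244}{161}\right)} = -150080 + \frac{13 - \frac{244}{161}}{2 \left(\left(-244\right) \frac{1}{161}\right)} = -150080 + \frac{13 - \frac{244}{161}}{2 \left(- \frac{244}{161}\right)} = -150080 + \frac{1}{2} \left(- \frac{161}{244}\right) \frac{1849}{161} = -150080 - \frac{1849}{488} = - \frac{73240889}{488}$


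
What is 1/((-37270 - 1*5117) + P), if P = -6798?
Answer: -1/49185 ≈ -2.0331e-5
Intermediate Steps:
1/((-37270 - 1*5117) + P) = 1/((-37270 - 1*5117) - 6798) = 1/((-37270 - 5117) - 6798) = 1/(-42387 - 6798) = 1/(-49185) = -1/49185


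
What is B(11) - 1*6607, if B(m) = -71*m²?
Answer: -15198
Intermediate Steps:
B(11) - 1*6607 = -71*11² - 1*6607 = -71*121 - 6607 = -8591 - 6607 = -15198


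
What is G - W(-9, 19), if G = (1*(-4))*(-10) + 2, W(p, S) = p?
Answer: 51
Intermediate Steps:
G = 42 (G = -4*(-10) + 2 = 40 + 2 = 42)
G - W(-9, 19) = 42 - 1*(-9) = 42 + 9 = 51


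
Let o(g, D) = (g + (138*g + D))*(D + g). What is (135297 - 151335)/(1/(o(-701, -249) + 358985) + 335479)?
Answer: -67915524465/1420640493328 ≈ -0.047806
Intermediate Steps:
o(g, D) = (D + g)*(D + 139*g) (o(g, D) = (g + (D + 138*g))*(D + g) = (D + 139*g)*(D + g) = (D + g)*(D + 139*g))
(135297 - 151335)/(1/(o(-701, -249) + 358985) + 335479) = (135297 - 151335)/(1/(((-249)² + 139*(-701)² + 140*(-249)*(-701)) + 358985) + 335479) = -16038/(1/((62001 + 139*491401 + 24436860) + 358985) + 335479) = -16038/(1/((62001 + 68304739 + 24436860) + 358985) + 335479) = -16038/(1/(92803600 + 358985) + 335479) = -16038/(1/93162585 + 335479) = -16038/31254090853216/93162585 = -16038*93162585/31254090853216 = -67915524465/1420640493328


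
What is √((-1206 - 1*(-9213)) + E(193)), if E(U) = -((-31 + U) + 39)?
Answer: √7806 ≈ 88.352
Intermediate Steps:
E(U) = -8 - U (E(U) = -(8 + U) = -8 - U)
√((-1206 - 1*(-9213)) + E(193)) = √((-1206 - 1*(-9213)) + (-8 - 1*193)) = √((-1206 + 9213) + (-8 - 193)) = √(8007 - 201) = √7806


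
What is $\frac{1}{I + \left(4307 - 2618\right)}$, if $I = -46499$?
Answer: $- \frac{1}{44810} \approx -2.2316 \cdot 10^{-5}$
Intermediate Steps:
$\frac{1}{I + \left(4307 - 2618\right)} = \frac{1}{-46499 + \left(4307 - 2618\right)} = \frac{1}{-46499 + 1689} = \frac{1}{-44810} = - \frac{1}{44810}$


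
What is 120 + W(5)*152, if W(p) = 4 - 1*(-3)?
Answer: 1184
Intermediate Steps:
W(p) = 7 (W(p) = 4 + 3 = 7)
120 + W(5)*152 = 120 + 7*152 = 120 + 1064 = 1184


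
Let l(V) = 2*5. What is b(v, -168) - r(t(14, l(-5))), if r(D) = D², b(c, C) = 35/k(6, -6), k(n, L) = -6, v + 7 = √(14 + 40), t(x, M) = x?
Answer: -1211/6 ≈ -201.83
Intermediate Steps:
l(V) = 10
v = -7 + 3*√6 (v = -7 + √(14 + 40) = -7 + √54 = -7 + 3*√6 ≈ 0.34847)
b(c, C) = -35/6 (b(c, C) = 35/(-6) = 35*(-⅙) = -35/6)
b(v, -168) - r(t(14, l(-5))) = -35/6 - 1*14² = -35/6 - 1*196 = -35/6 - 196 = -1211/6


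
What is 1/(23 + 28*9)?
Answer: 1/275 ≈ 0.0036364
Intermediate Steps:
1/(23 + 28*9) = 1/(23 + 252) = 1/275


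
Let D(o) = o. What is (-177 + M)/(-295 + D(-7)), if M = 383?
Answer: -103/151 ≈ -0.68212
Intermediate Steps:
(-177 + M)/(-295 + D(-7)) = (-177 + 383)/(-295 - 7) = 206/(-302) = 206*(-1/302) = -103/151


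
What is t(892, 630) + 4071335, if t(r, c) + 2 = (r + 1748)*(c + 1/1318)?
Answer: 3779058567/659 ≈ 5.7345e+6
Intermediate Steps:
t(r, c) = -2 + (1748 + r)*(1/1318 + c) (t(r, c) = -2 + (r + 1748)*(c + 1/1318) = -2 + (1748 + r)*(c + 1/1318) = -2 + (1748 + r)*(1/1318 + c))
t(892, 630) + 4071335 = (-444/659 + 1748*630 + (1/1318)*892 + 630*892) + 4071335 = (-444/659 + 1101240 + 446/659 + 561960) + 4071335 = 1096048802/659 + 4071335 = 3779058567/659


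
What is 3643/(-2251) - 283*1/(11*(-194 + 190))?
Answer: 476741/99044 ≈ 4.8134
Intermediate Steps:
3643/(-2251) - 283*1/(11*(-194 + 190)) = 3643*(-1/2251) - 283/((-4*11)) = -3643/2251 - 283/(-44) = -3643/2251 - 283*(-1/44) = -3643/2251 + 283/44 = 476741/99044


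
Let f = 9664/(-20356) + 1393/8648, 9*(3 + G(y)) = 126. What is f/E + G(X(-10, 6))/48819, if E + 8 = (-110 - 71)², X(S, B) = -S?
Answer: 15182010329147/70370088333334104 ≈ 0.00021575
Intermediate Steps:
G(y) = 11 (G(y) = -3 + (⅑)*126 = -3 + 14 = 11)
E = 32753 (E = -8 + (-110 - 71)² = -8 + (-181)² = -8 + 32761 = 32753)
f = -13804591/44009672 (f = 9664*(-1/20356) + 1393*(1/8648) = -2416/5089 + 1393/8648 = -13804591/44009672 ≈ -0.31367)
f/E + G(X(-10, 6))/48819 = -13804591/44009672/32753 + 11/48819 = -13804591/44009672*1/32753 + 11*(1/48819) = -13804591/1441448787016 + 11/48819 = 15182010329147/70370088333334104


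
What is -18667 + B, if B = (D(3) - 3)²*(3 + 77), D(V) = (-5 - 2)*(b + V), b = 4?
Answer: 197653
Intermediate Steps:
D(V) = -28 - 7*V (D(V) = (-5 - 2)*(4 + V) = -7*(4 + V) = -28 - 7*V)
B = 216320 (B = ((-28 - 7*3) - 3)²*(3 + 77) = ((-28 - 21) - 3)²*80 = (-49 - 3)²*80 = (-52)²*80 = 2704*80 = 216320)
-18667 + B = -18667 + 216320 = 197653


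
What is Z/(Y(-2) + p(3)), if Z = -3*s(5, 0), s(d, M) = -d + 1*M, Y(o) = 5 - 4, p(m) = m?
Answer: 15/4 ≈ 3.7500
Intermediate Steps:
Y(o) = 1
s(d, M) = M - d (s(d, M) = -d + M = M - d)
Z = 15 (Z = -3*(0 - 1*5) = -3*(0 - 5) = -3*(-5) = 15)
Z/(Y(-2) + p(3)) = 15/(1 + 3) = 15/4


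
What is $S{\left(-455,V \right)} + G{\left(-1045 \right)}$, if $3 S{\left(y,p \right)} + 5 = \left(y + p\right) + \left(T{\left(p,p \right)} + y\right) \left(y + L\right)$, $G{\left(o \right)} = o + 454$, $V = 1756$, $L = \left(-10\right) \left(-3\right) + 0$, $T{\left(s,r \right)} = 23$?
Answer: $61041$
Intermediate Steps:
$L = 30$ ($L = 30 + 0 = 30$)
$G{\left(o \right)} = 454 + o$
$S{\left(y,p \right)} = - \frac{5}{3} + \frac{p}{3} + \frac{y}{3} + \frac{\left(23 + y\right) \left(30 + y\right)}{3}$ ($S{\left(y,p \right)} = - \frac{5}{3} + \frac{\left(y + p\right) + \left(23 + y\right) \left(y + 30\right)}{3} = - \frac{5}{3} + \frac{\left(p + y\right) + \left(23 + y\right) \left(30 + y\right)}{3} = - \frac{5}{3} + \frac{p + y + \left(23 + y\right) \left(30 + y\right)}{3} = - \frac{5}{3} + \left(\frac{p}{3} + \frac{y}{3} + \frac{\left(23 + y\right) \left(30 + y\right)}{3}\right) = - \frac{5}{3} + \frac{p}{3} + \frac{y}{3} + \frac{\left(23 + y\right) \left(30 + y\right)}{3}$)
$S{\left(-455,V \right)} + G{\left(-1045 \right)} = \left(\frac{685}{3} + 18 \left(-455\right) + \frac{1}{3} \cdot 1756 + \frac{\left(-455\right)^{2}}{3}\right) + \left(454 - 1045\right) = \left(\frac{685}{3} - 8190 + \frac{1756}{3} + \frac{1}{3} \cdot 207025\right) - 591 = \left(\frac{685}{3} - 8190 + \frac{1756}{3} + \frac{207025}{3}\right) - 591 = 61632 - 591 = 61041$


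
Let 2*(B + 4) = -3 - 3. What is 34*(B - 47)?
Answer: -1836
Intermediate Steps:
B = -7 (B = -4 + (-3 - 3)/2 = -4 + (½)*(-6) = -4 - 3 = -7)
34*(B - 47) = 34*(-7 - 47) = 34*(-54) = -1836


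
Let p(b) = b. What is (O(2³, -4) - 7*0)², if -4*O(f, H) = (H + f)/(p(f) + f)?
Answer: 1/256 ≈ 0.0039063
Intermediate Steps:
O(f, H) = -(H + f)/(8*f) (O(f, H) = -(H + f)/(4*(f + f)) = -(H + f)/(4*(2*f)) = -(H + f)*1/(2*f)/4 = -(H + f)/(8*f))
(O(2³, -4) - 7*0)² = ((-1*(-4) - 1*2³)/(8*(2³)) - 7*0)² = ((⅛)*(4 - 1*8)/8 + 0)² = ((⅛)*(⅛)*(4 - 8) + 0)² = ((⅛)*(⅛)*(-4) + 0)² = (-1/16 + 0)² = (-1/16)² = 1/256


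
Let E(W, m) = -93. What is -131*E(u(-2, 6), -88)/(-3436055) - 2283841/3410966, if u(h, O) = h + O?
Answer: -62117788079/92285565190 ≈ -0.67310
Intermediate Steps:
u(h, O) = O + h
-131*E(u(-2, 6), -88)/(-3436055) - 2283841/3410966 = -131*(-93)/(-3436055) - 2283841/3410966 = 12183*(-1/3436055) - 2283841*1/3410966 = -12183/3436055 - 17983/26858 = -62117788079/92285565190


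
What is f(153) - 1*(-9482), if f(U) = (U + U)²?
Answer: 103118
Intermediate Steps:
f(U) = 4*U² (f(U) = (2*U)² = 4*U²)
f(153) - 1*(-9482) = 4*153² - 1*(-9482) = 4*23409 + 9482 = 93636 + 9482 = 103118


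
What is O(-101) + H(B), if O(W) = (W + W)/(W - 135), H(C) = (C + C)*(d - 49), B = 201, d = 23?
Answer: -1233235/118 ≈ -10451.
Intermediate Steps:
H(C) = -52*C (H(C) = (C + C)*(23 - 49) = (2*C)*(-26) = -52*C)
O(W) = 2*W/(-135 + W) (O(W) = (2*W)/(-135 + W) = 2*W/(-135 + W))
O(-101) + H(B) = 2*(-101)/(-135 - 101) - 52*201 = 2*(-101)/(-236) - 10452 = 2*(-101)*(-1/236) - 10452 = 101/118 - 10452 = -1233235/118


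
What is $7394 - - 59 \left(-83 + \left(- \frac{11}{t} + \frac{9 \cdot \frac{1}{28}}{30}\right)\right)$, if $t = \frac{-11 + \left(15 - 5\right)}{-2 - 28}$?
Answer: $- \frac{4752263}{280} \approx -16972.0$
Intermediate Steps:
$t = \frac{1}{30}$ ($t = \frac{-11 + \left(15 - 5\right)}{-30} = \left(-11 + 10\right) \left(- \frac{1}{30}\right) = \left(-1\right) \left(- \frac{1}{30}\right) = \frac{1}{30} \approx 0.033333$)
$7394 - - 59 \left(-83 + \left(- \frac{11}{t} + \frac{9 \cdot \frac{1}{28}}{30}\right)\right) = 7394 - - 59 \left(-83 - \left(330 - \frac{9 \cdot \frac{1}{28}}{30}\right)\right) = 7394 - - 59 \left(-83 - \left(330 - 9 \cdot \frac{1}{28} \cdot \frac{1}{30}\right)\right) = 7394 - - 59 \left(-83 + \left(-330 + \frac{9}{28} \cdot \frac{1}{30}\right)\right) = 7394 - - 59 \left(-83 + \left(-330 + \frac{3}{280}\right)\right) = 7394 - - 59 \left(-83 - \frac{92397}{280}\right) = 7394 - \left(-59\right) \left(- \frac{115637}{280}\right) = 7394 - \frac{6822583}{280} = - \frac{4752263}{280}$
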